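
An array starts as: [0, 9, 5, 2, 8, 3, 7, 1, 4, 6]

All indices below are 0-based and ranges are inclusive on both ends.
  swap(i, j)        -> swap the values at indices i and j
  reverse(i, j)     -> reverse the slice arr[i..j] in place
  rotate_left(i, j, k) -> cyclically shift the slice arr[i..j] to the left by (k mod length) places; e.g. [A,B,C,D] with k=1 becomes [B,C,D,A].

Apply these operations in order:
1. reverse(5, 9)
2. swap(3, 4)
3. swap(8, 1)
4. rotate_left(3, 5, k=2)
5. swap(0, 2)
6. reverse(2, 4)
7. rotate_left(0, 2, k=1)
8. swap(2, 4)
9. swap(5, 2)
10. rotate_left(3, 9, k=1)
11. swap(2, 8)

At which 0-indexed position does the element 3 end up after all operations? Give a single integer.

Answer: 2

Derivation:
After 1 (reverse(5, 9)): [0, 9, 5, 2, 8, 6, 4, 1, 7, 3]
After 2 (swap(3, 4)): [0, 9, 5, 8, 2, 6, 4, 1, 7, 3]
After 3 (swap(8, 1)): [0, 7, 5, 8, 2, 6, 4, 1, 9, 3]
After 4 (rotate_left(3, 5, k=2)): [0, 7, 5, 6, 8, 2, 4, 1, 9, 3]
After 5 (swap(0, 2)): [5, 7, 0, 6, 8, 2, 4, 1, 9, 3]
After 6 (reverse(2, 4)): [5, 7, 8, 6, 0, 2, 4, 1, 9, 3]
After 7 (rotate_left(0, 2, k=1)): [7, 8, 5, 6, 0, 2, 4, 1, 9, 3]
After 8 (swap(2, 4)): [7, 8, 0, 6, 5, 2, 4, 1, 9, 3]
After 9 (swap(5, 2)): [7, 8, 2, 6, 5, 0, 4, 1, 9, 3]
After 10 (rotate_left(3, 9, k=1)): [7, 8, 2, 5, 0, 4, 1, 9, 3, 6]
After 11 (swap(2, 8)): [7, 8, 3, 5, 0, 4, 1, 9, 2, 6]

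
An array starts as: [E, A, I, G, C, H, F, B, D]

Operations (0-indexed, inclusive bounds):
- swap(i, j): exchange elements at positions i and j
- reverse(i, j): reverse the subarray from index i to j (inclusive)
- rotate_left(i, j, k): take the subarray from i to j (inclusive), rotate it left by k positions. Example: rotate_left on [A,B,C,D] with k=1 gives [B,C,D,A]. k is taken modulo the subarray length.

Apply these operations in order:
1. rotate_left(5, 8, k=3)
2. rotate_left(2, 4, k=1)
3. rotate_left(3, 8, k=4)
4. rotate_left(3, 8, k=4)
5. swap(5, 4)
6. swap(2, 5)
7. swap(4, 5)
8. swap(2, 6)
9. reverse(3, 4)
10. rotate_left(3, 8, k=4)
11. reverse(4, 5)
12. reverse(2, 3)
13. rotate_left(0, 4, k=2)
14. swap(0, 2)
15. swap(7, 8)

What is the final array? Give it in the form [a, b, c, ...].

Answer: [G, B, C, E, A, I, D, H, F]

Derivation:
After 1 (rotate_left(5, 8, k=3)): [E, A, I, G, C, D, H, F, B]
After 2 (rotate_left(2, 4, k=1)): [E, A, G, C, I, D, H, F, B]
After 3 (rotate_left(3, 8, k=4)): [E, A, G, F, B, C, I, D, H]
After 4 (rotate_left(3, 8, k=4)): [E, A, G, D, H, F, B, C, I]
After 5 (swap(5, 4)): [E, A, G, D, F, H, B, C, I]
After 6 (swap(2, 5)): [E, A, H, D, F, G, B, C, I]
After 7 (swap(4, 5)): [E, A, H, D, G, F, B, C, I]
After 8 (swap(2, 6)): [E, A, B, D, G, F, H, C, I]
After 9 (reverse(3, 4)): [E, A, B, G, D, F, H, C, I]
After 10 (rotate_left(3, 8, k=4)): [E, A, B, C, I, G, D, F, H]
After 11 (reverse(4, 5)): [E, A, B, C, G, I, D, F, H]
After 12 (reverse(2, 3)): [E, A, C, B, G, I, D, F, H]
After 13 (rotate_left(0, 4, k=2)): [C, B, G, E, A, I, D, F, H]
After 14 (swap(0, 2)): [G, B, C, E, A, I, D, F, H]
After 15 (swap(7, 8)): [G, B, C, E, A, I, D, H, F]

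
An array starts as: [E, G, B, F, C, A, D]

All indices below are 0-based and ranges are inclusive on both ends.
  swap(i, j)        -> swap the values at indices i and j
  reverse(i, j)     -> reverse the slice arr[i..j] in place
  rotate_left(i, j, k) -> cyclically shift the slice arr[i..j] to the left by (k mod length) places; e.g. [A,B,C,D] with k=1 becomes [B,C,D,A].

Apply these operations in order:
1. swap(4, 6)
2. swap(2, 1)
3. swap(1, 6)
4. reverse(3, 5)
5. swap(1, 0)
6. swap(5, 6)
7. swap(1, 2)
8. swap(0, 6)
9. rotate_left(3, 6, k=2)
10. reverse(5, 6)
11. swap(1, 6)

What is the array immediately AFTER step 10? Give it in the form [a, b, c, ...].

After 1 (swap(4, 6)): [E, G, B, F, D, A, C]
After 2 (swap(2, 1)): [E, B, G, F, D, A, C]
After 3 (swap(1, 6)): [E, C, G, F, D, A, B]
After 4 (reverse(3, 5)): [E, C, G, A, D, F, B]
After 5 (swap(1, 0)): [C, E, G, A, D, F, B]
After 6 (swap(5, 6)): [C, E, G, A, D, B, F]
After 7 (swap(1, 2)): [C, G, E, A, D, B, F]
After 8 (swap(0, 6)): [F, G, E, A, D, B, C]
After 9 (rotate_left(3, 6, k=2)): [F, G, E, B, C, A, D]
After 10 (reverse(5, 6)): [F, G, E, B, C, D, A]

Answer: [F, G, E, B, C, D, A]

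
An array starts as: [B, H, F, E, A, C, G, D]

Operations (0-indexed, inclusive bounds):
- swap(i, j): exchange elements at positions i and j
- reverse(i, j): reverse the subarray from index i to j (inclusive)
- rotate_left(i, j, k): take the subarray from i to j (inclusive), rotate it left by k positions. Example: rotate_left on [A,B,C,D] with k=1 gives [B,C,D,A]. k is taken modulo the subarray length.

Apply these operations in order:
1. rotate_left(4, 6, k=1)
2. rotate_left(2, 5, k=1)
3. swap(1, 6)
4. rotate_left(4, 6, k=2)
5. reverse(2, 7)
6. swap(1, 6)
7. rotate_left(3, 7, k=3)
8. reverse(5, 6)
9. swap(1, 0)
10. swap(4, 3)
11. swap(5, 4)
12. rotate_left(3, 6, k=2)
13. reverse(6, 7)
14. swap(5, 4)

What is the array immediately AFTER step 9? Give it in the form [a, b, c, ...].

After 1 (rotate_left(4, 6, k=1)): [B, H, F, E, C, G, A, D]
After 2 (rotate_left(2, 5, k=1)): [B, H, E, C, G, F, A, D]
After 3 (swap(1, 6)): [B, A, E, C, G, F, H, D]
After 4 (rotate_left(4, 6, k=2)): [B, A, E, C, H, G, F, D]
After 5 (reverse(2, 7)): [B, A, D, F, G, H, C, E]
After 6 (swap(1, 6)): [B, C, D, F, G, H, A, E]
After 7 (rotate_left(3, 7, k=3)): [B, C, D, A, E, F, G, H]
After 8 (reverse(5, 6)): [B, C, D, A, E, G, F, H]
After 9 (swap(1, 0)): [C, B, D, A, E, G, F, H]

Answer: [C, B, D, A, E, G, F, H]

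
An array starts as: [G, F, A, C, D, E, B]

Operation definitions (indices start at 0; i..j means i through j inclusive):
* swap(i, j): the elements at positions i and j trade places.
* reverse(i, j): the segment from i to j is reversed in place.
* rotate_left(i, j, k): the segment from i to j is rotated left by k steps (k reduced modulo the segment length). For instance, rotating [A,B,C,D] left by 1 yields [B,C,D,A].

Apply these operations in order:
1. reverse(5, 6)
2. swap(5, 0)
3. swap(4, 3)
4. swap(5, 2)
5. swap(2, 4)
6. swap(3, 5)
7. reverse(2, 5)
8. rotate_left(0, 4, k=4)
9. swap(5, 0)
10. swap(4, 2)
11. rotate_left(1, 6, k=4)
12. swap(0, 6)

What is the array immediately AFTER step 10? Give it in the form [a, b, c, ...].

Answer: [C, B, G, D, F, A, E]

Derivation:
After 1 (reverse(5, 6)): [G, F, A, C, D, B, E]
After 2 (swap(5, 0)): [B, F, A, C, D, G, E]
After 3 (swap(4, 3)): [B, F, A, D, C, G, E]
After 4 (swap(5, 2)): [B, F, G, D, C, A, E]
After 5 (swap(2, 4)): [B, F, C, D, G, A, E]
After 6 (swap(3, 5)): [B, F, C, A, G, D, E]
After 7 (reverse(2, 5)): [B, F, D, G, A, C, E]
After 8 (rotate_left(0, 4, k=4)): [A, B, F, D, G, C, E]
After 9 (swap(5, 0)): [C, B, F, D, G, A, E]
After 10 (swap(4, 2)): [C, B, G, D, F, A, E]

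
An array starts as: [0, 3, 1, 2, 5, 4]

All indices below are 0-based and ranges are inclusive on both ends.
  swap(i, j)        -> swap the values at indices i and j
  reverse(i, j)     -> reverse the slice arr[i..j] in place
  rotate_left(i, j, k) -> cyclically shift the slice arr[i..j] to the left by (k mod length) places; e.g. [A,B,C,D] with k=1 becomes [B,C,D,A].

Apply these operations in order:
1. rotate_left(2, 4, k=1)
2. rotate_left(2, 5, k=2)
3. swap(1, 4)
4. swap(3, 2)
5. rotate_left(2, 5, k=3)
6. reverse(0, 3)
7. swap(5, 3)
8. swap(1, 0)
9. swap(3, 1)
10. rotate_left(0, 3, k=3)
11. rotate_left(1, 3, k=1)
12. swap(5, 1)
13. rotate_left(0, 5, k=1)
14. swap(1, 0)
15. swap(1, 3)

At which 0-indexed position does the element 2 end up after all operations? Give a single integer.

After 1 (rotate_left(2, 4, k=1)): [0, 3, 2, 5, 1, 4]
After 2 (rotate_left(2, 5, k=2)): [0, 3, 1, 4, 2, 5]
After 3 (swap(1, 4)): [0, 2, 1, 4, 3, 5]
After 4 (swap(3, 2)): [0, 2, 4, 1, 3, 5]
After 5 (rotate_left(2, 5, k=3)): [0, 2, 5, 4, 1, 3]
After 6 (reverse(0, 3)): [4, 5, 2, 0, 1, 3]
After 7 (swap(5, 3)): [4, 5, 2, 3, 1, 0]
After 8 (swap(1, 0)): [5, 4, 2, 3, 1, 0]
After 9 (swap(3, 1)): [5, 3, 2, 4, 1, 0]
After 10 (rotate_left(0, 3, k=3)): [4, 5, 3, 2, 1, 0]
After 11 (rotate_left(1, 3, k=1)): [4, 3, 2, 5, 1, 0]
After 12 (swap(5, 1)): [4, 0, 2, 5, 1, 3]
After 13 (rotate_left(0, 5, k=1)): [0, 2, 5, 1, 3, 4]
After 14 (swap(1, 0)): [2, 0, 5, 1, 3, 4]
After 15 (swap(1, 3)): [2, 1, 5, 0, 3, 4]

Answer: 0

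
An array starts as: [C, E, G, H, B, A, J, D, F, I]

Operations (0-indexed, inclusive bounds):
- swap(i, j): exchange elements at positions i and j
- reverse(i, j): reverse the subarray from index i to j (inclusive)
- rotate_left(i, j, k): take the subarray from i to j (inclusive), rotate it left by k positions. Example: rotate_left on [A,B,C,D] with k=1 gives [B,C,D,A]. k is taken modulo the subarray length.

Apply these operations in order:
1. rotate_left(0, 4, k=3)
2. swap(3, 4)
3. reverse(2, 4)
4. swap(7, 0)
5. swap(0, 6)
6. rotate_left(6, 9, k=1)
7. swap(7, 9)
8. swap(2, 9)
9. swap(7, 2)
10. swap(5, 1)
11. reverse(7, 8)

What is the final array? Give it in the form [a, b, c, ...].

Answer: [J, A, D, G, C, B, H, I, F, E]

Derivation:
After 1 (rotate_left(0, 4, k=3)): [H, B, C, E, G, A, J, D, F, I]
After 2 (swap(3, 4)): [H, B, C, G, E, A, J, D, F, I]
After 3 (reverse(2, 4)): [H, B, E, G, C, A, J, D, F, I]
After 4 (swap(7, 0)): [D, B, E, G, C, A, J, H, F, I]
After 5 (swap(0, 6)): [J, B, E, G, C, A, D, H, F, I]
After 6 (rotate_left(6, 9, k=1)): [J, B, E, G, C, A, H, F, I, D]
After 7 (swap(7, 9)): [J, B, E, G, C, A, H, D, I, F]
After 8 (swap(2, 9)): [J, B, F, G, C, A, H, D, I, E]
After 9 (swap(7, 2)): [J, B, D, G, C, A, H, F, I, E]
After 10 (swap(5, 1)): [J, A, D, G, C, B, H, F, I, E]
After 11 (reverse(7, 8)): [J, A, D, G, C, B, H, I, F, E]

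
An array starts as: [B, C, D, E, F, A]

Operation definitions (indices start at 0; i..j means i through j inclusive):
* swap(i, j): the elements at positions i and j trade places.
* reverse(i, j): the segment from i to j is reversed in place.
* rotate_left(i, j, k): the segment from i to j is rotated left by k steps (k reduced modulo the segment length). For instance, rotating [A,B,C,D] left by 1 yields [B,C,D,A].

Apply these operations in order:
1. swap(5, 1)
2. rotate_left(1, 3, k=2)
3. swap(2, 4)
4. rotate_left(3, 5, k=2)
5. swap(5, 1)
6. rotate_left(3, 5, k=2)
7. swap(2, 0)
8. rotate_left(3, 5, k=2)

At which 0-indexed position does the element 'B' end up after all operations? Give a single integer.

Answer: 2

Derivation:
After 1 (swap(5, 1)): [B, A, D, E, F, C]
After 2 (rotate_left(1, 3, k=2)): [B, E, A, D, F, C]
After 3 (swap(2, 4)): [B, E, F, D, A, C]
After 4 (rotate_left(3, 5, k=2)): [B, E, F, C, D, A]
After 5 (swap(5, 1)): [B, A, F, C, D, E]
After 6 (rotate_left(3, 5, k=2)): [B, A, F, E, C, D]
After 7 (swap(2, 0)): [F, A, B, E, C, D]
After 8 (rotate_left(3, 5, k=2)): [F, A, B, D, E, C]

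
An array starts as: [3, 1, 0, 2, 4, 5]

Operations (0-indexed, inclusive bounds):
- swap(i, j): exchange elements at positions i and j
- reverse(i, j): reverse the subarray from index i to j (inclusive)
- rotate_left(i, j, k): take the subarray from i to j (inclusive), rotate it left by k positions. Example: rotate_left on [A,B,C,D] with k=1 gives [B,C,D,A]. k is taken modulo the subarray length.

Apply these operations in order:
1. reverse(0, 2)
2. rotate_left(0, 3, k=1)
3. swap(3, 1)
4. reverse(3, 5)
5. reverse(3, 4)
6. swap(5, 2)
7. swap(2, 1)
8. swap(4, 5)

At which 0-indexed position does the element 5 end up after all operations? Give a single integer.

Answer: 5

Derivation:
After 1 (reverse(0, 2)): [0, 1, 3, 2, 4, 5]
After 2 (rotate_left(0, 3, k=1)): [1, 3, 2, 0, 4, 5]
After 3 (swap(3, 1)): [1, 0, 2, 3, 4, 5]
After 4 (reverse(3, 5)): [1, 0, 2, 5, 4, 3]
After 5 (reverse(3, 4)): [1, 0, 2, 4, 5, 3]
After 6 (swap(5, 2)): [1, 0, 3, 4, 5, 2]
After 7 (swap(2, 1)): [1, 3, 0, 4, 5, 2]
After 8 (swap(4, 5)): [1, 3, 0, 4, 2, 5]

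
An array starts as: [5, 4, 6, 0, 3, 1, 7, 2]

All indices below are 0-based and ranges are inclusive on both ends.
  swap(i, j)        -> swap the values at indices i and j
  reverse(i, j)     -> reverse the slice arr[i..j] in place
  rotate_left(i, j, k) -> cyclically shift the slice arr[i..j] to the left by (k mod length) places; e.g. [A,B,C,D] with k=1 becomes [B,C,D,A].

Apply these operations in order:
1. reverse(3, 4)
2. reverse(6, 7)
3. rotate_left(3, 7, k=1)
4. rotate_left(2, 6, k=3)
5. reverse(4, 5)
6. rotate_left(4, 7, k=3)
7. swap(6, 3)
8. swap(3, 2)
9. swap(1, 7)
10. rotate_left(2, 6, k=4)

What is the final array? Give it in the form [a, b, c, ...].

After 1 (reverse(3, 4)): [5, 4, 6, 3, 0, 1, 7, 2]
After 2 (reverse(6, 7)): [5, 4, 6, 3, 0, 1, 2, 7]
After 3 (rotate_left(3, 7, k=1)): [5, 4, 6, 0, 1, 2, 7, 3]
After 4 (rotate_left(2, 6, k=3)): [5, 4, 2, 7, 6, 0, 1, 3]
After 5 (reverse(4, 5)): [5, 4, 2, 7, 0, 6, 1, 3]
After 6 (rotate_left(4, 7, k=3)): [5, 4, 2, 7, 3, 0, 6, 1]
After 7 (swap(6, 3)): [5, 4, 2, 6, 3, 0, 7, 1]
After 8 (swap(3, 2)): [5, 4, 6, 2, 3, 0, 7, 1]
After 9 (swap(1, 7)): [5, 1, 6, 2, 3, 0, 7, 4]
After 10 (rotate_left(2, 6, k=4)): [5, 1, 7, 6, 2, 3, 0, 4]

Answer: [5, 1, 7, 6, 2, 3, 0, 4]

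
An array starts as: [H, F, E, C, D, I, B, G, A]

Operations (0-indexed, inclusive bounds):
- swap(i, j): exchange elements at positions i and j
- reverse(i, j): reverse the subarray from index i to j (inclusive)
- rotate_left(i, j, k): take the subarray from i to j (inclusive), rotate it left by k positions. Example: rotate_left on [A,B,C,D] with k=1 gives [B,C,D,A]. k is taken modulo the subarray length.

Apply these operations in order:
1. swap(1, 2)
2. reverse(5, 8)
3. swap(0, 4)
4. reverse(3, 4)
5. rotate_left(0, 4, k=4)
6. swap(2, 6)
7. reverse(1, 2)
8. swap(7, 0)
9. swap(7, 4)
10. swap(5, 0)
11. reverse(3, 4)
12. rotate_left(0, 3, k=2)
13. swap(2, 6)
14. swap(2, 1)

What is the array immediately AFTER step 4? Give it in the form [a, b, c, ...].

After 1 (swap(1, 2)): [H, E, F, C, D, I, B, G, A]
After 2 (reverse(5, 8)): [H, E, F, C, D, A, G, B, I]
After 3 (swap(0, 4)): [D, E, F, C, H, A, G, B, I]
After 4 (reverse(3, 4)): [D, E, F, H, C, A, G, B, I]

Answer: [D, E, F, H, C, A, G, B, I]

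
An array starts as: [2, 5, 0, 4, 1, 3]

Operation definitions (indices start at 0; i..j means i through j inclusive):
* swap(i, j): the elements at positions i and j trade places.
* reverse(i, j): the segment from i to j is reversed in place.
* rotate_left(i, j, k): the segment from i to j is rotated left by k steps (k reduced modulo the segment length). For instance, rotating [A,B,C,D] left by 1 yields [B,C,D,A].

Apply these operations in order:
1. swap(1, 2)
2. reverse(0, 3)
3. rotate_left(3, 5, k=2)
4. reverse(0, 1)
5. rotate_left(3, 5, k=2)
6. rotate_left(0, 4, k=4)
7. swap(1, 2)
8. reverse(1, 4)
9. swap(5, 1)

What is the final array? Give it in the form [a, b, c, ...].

After 1 (swap(1, 2)): [2, 0, 5, 4, 1, 3]
After 2 (reverse(0, 3)): [4, 5, 0, 2, 1, 3]
After 3 (rotate_left(3, 5, k=2)): [4, 5, 0, 3, 2, 1]
After 4 (reverse(0, 1)): [5, 4, 0, 3, 2, 1]
After 5 (rotate_left(3, 5, k=2)): [5, 4, 0, 1, 3, 2]
After 6 (rotate_left(0, 4, k=4)): [3, 5, 4, 0, 1, 2]
After 7 (swap(1, 2)): [3, 4, 5, 0, 1, 2]
After 8 (reverse(1, 4)): [3, 1, 0, 5, 4, 2]
After 9 (swap(5, 1)): [3, 2, 0, 5, 4, 1]

Answer: [3, 2, 0, 5, 4, 1]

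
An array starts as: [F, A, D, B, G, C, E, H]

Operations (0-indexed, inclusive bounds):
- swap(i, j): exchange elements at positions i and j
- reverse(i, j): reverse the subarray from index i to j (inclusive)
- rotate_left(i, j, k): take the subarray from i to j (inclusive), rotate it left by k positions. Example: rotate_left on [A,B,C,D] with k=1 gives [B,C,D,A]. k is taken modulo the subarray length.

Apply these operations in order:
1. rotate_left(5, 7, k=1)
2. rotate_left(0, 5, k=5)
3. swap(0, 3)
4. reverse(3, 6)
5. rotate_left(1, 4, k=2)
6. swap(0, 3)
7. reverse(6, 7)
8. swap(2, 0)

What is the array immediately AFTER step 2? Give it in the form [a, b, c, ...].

Answer: [E, F, A, D, B, G, H, C]

Derivation:
After 1 (rotate_left(5, 7, k=1)): [F, A, D, B, G, E, H, C]
After 2 (rotate_left(0, 5, k=5)): [E, F, A, D, B, G, H, C]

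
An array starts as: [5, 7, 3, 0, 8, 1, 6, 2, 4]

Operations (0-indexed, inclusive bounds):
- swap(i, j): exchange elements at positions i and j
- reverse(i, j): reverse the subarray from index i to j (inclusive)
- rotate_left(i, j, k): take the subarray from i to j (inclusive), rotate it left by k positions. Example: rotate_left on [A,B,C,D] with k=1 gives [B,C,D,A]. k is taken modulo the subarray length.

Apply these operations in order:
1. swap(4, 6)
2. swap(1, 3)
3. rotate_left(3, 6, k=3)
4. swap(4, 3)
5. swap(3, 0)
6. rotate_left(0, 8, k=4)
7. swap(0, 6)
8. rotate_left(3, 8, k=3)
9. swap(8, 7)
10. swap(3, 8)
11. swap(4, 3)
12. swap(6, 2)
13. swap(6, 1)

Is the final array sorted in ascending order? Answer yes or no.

Answer: yes

Derivation:
After 1 (swap(4, 6)): [5, 7, 3, 0, 6, 1, 8, 2, 4]
After 2 (swap(1, 3)): [5, 0, 3, 7, 6, 1, 8, 2, 4]
After 3 (rotate_left(3, 6, k=3)): [5, 0, 3, 8, 7, 6, 1, 2, 4]
After 4 (swap(4, 3)): [5, 0, 3, 7, 8, 6, 1, 2, 4]
After 5 (swap(3, 0)): [7, 0, 3, 5, 8, 6, 1, 2, 4]
After 6 (rotate_left(0, 8, k=4)): [8, 6, 1, 2, 4, 7, 0, 3, 5]
After 7 (swap(0, 6)): [0, 6, 1, 2, 4, 7, 8, 3, 5]
After 8 (rotate_left(3, 8, k=3)): [0, 6, 1, 8, 3, 5, 2, 4, 7]
After 9 (swap(8, 7)): [0, 6, 1, 8, 3, 5, 2, 7, 4]
After 10 (swap(3, 8)): [0, 6, 1, 4, 3, 5, 2, 7, 8]
After 11 (swap(4, 3)): [0, 6, 1, 3, 4, 5, 2, 7, 8]
After 12 (swap(6, 2)): [0, 6, 2, 3, 4, 5, 1, 7, 8]
After 13 (swap(6, 1)): [0, 1, 2, 3, 4, 5, 6, 7, 8]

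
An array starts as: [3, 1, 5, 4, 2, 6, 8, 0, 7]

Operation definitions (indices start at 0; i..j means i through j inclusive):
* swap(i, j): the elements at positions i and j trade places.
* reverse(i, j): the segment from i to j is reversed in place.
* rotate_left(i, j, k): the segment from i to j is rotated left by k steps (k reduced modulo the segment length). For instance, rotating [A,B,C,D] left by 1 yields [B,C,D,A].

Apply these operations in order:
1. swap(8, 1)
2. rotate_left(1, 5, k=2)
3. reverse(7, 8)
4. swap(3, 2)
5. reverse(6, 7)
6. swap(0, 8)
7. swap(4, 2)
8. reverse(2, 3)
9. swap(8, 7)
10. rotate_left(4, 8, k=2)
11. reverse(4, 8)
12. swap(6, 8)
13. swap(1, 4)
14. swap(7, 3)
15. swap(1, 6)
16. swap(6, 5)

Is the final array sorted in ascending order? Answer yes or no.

Answer: yes

Derivation:
After 1 (swap(8, 1)): [3, 7, 5, 4, 2, 6, 8, 0, 1]
After 2 (rotate_left(1, 5, k=2)): [3, 4, 2, 6, 7, 5, 8, 0, 1]
After 3 (reverse(7, 8)): [3, 4, 2, 6, 7, 5, 8, 1, 0]
After 4 (swap(3, 2)): [3, 4, 6, 2, 7, 5, 8, 1, 0]
After 5 (reverse(6, 7)): [3, 4, 6, 2, 7, 5, 1, 8, 0]
After 6 (swap(0, 8)): [0, 4, 6, 2, 7, 5, 1, 8, 3]
After 7 (swap(4, 2)): [0, 4, 7, 2, 6, 5, 1, 8, 3]
After 8 (reverse(2, 3)): [0, 4, 2, 7, 6, 5, 1, 8, 3]
After 9 (swap(8, 7)): [0, 4, 2, 7, 6, 5, 1, 3, 8]
After 10 (rotate_left(4, 8, k=2)): [0, 4, 2, 7, 1, 3, 8, 6, 5]
After 11 (reverse(4, 8)): [0, 4, 2, 7, 5, 6, 8, 3, 1]
After 12 (swap(6, 8)): [0, 4, 2, 7, 5, 6, 1, 3, 8]
After 13 (swap(1, 4)): [0, 5, 2, 7, 4, 6, 1, 3, 8]
After 14 (swap(7, 3)): [0, 5, 2, 3, 4, 6, 1, 7, 8]
After 15 (swap(1, 6)): [0, 1, 2, 3, 4, 6, 5, 7, 8]
After 16 (swap(6, 5)): [0, 1, 2, 3, 4, 5, 6, 7, 8]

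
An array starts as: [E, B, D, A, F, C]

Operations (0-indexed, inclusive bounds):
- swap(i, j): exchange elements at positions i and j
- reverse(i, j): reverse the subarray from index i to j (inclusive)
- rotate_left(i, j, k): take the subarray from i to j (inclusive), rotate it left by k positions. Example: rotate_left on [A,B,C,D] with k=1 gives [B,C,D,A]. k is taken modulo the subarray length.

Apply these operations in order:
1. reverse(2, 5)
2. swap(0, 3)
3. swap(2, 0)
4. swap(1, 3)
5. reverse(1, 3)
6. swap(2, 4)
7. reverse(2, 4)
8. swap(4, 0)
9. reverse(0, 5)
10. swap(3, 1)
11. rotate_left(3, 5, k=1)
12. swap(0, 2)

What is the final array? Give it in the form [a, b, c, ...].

After 1 (reverse(2, 5)): [E, B, C, F, A, D]
After 2 (swap(0, 3)): [F, B, C, E, A, D]
After 3 (swap(2, 0)): [C, B, F, E, A, D]
After 4 (swap(1, 3)): [C, E, F, B, A, D]
After 5 (reverse(1, 3)): [C, B, F, E, A, D]
After 6 (swap(2, 4)): [C, B, A, E, F, D]
After 7 (reverse(2, 4)): [C, B, F, E, A, D]
After 8 (swap(4, 0)): [A, B, F, E, C, D]
After 9 (reverse(0, 5)): [D, C, E, F, B, A]
After 10 (swap(3, 1)): [D, F, E, C, B, A]
After 11 (rotate_left(3, 5, k=1)): [D, F, E, B, A, C]
After 12 (swap(0, 2)): [E, F, D, B, A, C]

Answer: [E, F, D, B, A, C]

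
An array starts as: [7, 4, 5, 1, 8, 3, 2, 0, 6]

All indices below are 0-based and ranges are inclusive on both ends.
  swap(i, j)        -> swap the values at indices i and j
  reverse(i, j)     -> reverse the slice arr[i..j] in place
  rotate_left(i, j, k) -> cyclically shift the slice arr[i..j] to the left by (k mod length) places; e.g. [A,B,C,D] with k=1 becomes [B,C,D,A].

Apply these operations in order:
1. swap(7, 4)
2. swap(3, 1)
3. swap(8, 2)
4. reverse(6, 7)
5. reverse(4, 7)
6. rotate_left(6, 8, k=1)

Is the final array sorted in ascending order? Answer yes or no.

After 1 (swap(7, 4)): [7, 4, 5, 1, 0, 3, 2, 8, 6]
After 2 (swap(3, 1)): [7, 1, 5, 4, 0, 3, 2, 8, 6]
After 3 (swap(8, 2)): [7, 1, 6, 4, 0, 3, 2, 8, 5]
After 4 (reverse(6, 7)): [7, 1, 6, 4, 0, 3, 8, 2, 5]
After 5 (reverse(4, 7)): [7, 1, 6, 4, 2, 8, 3, 0, 5]
After 6 (rotate_left(6, 8, k=1)): [7, 1, 6, 4, 2, 8, 0, 5, 3]

Answer: no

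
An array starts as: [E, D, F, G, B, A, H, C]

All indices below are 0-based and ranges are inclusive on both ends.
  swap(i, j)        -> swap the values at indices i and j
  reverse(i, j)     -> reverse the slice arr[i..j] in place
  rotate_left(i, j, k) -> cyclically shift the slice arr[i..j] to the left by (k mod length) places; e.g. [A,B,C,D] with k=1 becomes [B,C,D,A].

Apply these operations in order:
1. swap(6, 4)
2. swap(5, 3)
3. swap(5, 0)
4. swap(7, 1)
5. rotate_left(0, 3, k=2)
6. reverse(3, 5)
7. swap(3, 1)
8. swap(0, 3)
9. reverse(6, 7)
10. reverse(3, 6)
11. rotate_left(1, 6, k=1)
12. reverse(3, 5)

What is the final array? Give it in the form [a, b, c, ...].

Answer: [A, G, D, F, H, C, E, B]

Derivation:
After 1 (swap(6, 4)): [E, D, F, G, H, A, B, C]
After 2 (swap(5, 3)): [E, D, F, A, H, G, B, C]
After 3 (swap(5, 0)): [G, D, F, A, H, E, B, C]
After 4 (swap(7, 1)): [G, C, F, A, H, E, B, D]
After 5 (rotate_left(0, 3, k=2)): [F, A, G, C, H, E, B, D]
After 6 (reverse(3, 5)): [F, A, G, E, H, C, B, D]
After 7 (swap(3, 1)): [F, E, G, A, H, C, B, D]
After 8 (swap(0, 3)): [A, E, G, F, H, C, B, D]
After 9 (reverse(6, 7)): [A, E, G, F, H, C, D, B]
After 10 (reverse(3, 6)): [A, E, G, D, C, H, F, B]
After 11 (rotate_left(1, 6, k=1)): [A, G, D, C, H, F, E, B]
After 12 (reverse(3, 5)): [A, G, D, F, H, C, E, B]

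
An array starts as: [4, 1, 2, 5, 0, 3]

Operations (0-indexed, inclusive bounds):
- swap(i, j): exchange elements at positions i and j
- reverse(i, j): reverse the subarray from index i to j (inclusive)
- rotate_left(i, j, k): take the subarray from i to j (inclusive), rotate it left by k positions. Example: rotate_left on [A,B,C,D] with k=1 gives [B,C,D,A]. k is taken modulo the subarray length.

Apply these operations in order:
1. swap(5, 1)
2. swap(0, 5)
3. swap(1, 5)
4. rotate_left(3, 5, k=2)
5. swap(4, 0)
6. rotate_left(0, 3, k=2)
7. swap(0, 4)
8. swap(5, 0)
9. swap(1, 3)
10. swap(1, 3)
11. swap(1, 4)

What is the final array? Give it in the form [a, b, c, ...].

After 1 (swap(5, 1)): [4, 3, 2, 5, 0, 1]
After 2 (swap(0, 5)): [1, 3, 2, 5, 0, 4]
After 3 (swap(1, 5)): [1, 4, 2, 5, 0, 3]
After 4 (rotate_left(3, 5, k=2)): [1, 4, 2, 3, 5, 0]
After 5 (swap(4, 0)): [5, 4, 2, 3, 1, 0]
After 6 (rotate_left(0, 3, k=2)): [2, 3, 5, 4, 1, 0]
After 7 (swap(0, 4)): [1, 3, 5, 4, 2, 0]
After 8 (swap(5, 0)): [0, 3, 5, 4, 2, 1]
After 9 (swap(1, 3)): [0, 4, 5, 3, 2, 1]
After 10 (swap(1, 3)): [0, 3, 5, 4, 2, 1]
After 11 (swap(1, 4)): [0, 2, 5, 4, 3, 1]

Answer: [0, 2, 5, 4, 3, 1]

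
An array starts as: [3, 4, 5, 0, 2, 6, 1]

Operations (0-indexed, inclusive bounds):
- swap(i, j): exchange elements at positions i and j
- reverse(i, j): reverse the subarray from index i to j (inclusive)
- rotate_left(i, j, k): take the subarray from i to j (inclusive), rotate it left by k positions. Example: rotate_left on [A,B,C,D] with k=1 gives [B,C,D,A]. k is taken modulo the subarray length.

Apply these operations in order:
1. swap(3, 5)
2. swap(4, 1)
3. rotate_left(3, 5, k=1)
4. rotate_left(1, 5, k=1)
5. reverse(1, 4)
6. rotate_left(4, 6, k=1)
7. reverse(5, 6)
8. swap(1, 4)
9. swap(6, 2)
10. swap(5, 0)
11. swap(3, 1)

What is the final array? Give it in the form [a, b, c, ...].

Answer: [5, 4, 1, 2, 6, 3, 0]

Derivation:
After 1 (swap(3, 5)): [3, 4, 5, 6, 2, 0, 1]
After 2 (swap(4, 1)): [3, 2, 5, 6, 4, 0, 1]
After 3 (rotate_left(3, 5, k=1)): [3, 2, 5, 4, 0, 6, 1]
After 4 (rotate_left(1, 5, k=1)): [3, 5, 4, 0, 6, 2, 1]
After 5 (reverse(1, 4)): [3, 6, 0, 4, 5, 2, 1]
After 6 (rotate_left(4, 6, k=1)): [3, 6, 0, 4, 2, 1, 5]
After 7 (reverse(5, 6)): [3, 6, 0, 4, 2, 5, 1]
After 8 (swap(1, 4)): [3, 2, 0, 4, 6, 5, 1]
After 9 (swap(6, 2)): [3, 2, 1, 4, 6, 5, 0]
After 10 (swap(5, 0)): [5, 2, 1, 4, 6, 3, 0]
After 11 (swap(3, 1)): [5, 4, 1, 2, 6, 3, 0]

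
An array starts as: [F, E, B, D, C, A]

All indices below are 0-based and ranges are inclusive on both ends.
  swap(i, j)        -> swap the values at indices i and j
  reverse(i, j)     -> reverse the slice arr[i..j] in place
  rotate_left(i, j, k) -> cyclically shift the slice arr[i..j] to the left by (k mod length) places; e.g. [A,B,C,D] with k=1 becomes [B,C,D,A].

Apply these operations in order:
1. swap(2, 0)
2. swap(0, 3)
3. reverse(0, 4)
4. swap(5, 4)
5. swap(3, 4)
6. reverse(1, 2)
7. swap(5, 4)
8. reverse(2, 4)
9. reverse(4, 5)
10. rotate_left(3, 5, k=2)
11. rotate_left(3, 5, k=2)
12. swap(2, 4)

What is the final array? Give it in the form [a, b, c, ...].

After 1 (swap(2, 0)): [B, E, F, D, C, A]
After 2 (swap(0, 3)): [D, E, F, B, C, A]
After 3 (reverse(0, 4)): [C, B, F, E, D, A]
After 4 (swap(5, 4)): [C, B, F, E, A, D]
After 5 (swap(3, 4)): [C, B, F, A, E, D]
After 6 (reverse(1, 2)): [C, F, B, A, E, D]
After 7 (swap(5, 4)): [C, F, B, A, D, E]
After 8 (reverse(2, 4)): [C, F, D, A, B, E]
After 9 (reverse(4, 5)): [C, F, D, A, E, B]
After 10 (rotate_left(3, 5, k=2)): [C, F, D, B, A, E]
After 11 (rotate_left(3, 5, k=2)): [C, F, D, E, B, A]
After 12 (swap(2, 4)): [C, F, B, E, D, A]

Answer: [C, F, B, E, D, A]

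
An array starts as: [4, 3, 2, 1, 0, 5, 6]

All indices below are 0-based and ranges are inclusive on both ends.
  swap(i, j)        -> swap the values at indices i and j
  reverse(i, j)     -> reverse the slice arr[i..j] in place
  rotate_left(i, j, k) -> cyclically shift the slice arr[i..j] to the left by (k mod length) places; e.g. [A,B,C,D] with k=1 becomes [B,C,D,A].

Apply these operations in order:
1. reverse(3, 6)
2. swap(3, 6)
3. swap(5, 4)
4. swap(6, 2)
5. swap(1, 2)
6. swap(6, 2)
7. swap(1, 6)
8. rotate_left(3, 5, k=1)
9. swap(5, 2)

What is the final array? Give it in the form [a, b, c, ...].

Answer: [4, 3, 1, 0, 5, 2, 6]

Derivation:
After 1 (reverse(3, 6)): [4, 3, 2, 6, 5, 0, 1]
After 2 (swap(3, 6)): [4, 3, 2, 1, 5, 0, 6]
After 3 (swap(5, 4)): [4, 3, 2, 1, 0, 5, 6]
After 4 (swap(6, 2)): [4, 3, 6, 1, 0, 5, 2]
After 5 (swap(1, 2)): [4, 6, 3, 1, 0, 5, 2]
After 6 (swap(6, 2)): [4, 6, 2, 1, 0, 5, 3]
After 7 (swap(1, 6)): [4, 3, 2, 1, 0, 5, 6]
After 8 (rotate_left(3, 5, k=1)): [4, 3, 2, 0, 5, 1, 6]
After 9 (swap(5, 2)): [4, 3, 1, 0, 5, 2, 6]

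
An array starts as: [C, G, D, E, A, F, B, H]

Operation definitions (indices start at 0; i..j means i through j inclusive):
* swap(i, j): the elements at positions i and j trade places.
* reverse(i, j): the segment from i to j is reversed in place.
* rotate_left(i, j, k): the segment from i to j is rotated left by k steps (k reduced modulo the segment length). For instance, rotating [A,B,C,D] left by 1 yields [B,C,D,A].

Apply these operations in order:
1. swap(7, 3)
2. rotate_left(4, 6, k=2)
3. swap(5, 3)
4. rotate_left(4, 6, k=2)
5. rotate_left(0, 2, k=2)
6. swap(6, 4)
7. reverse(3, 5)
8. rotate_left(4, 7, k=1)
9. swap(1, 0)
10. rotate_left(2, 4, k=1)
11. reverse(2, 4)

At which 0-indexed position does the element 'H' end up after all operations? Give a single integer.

Answer: 7

Derivation:
After 1 (swap(7, 3)): [C, G, D, H, A, F, B, E]
After 2 (rotate_left(4, 6, k=2)): [C, G, D, H, B, A, F, E]
After 3 (swap(5, 3)): [C, G, D, A, B, H, F, E]
After 4 (rotate_left(4, 6, k=2)): [C, G, D, A, F, B, H, E]
After 5 (rotate_left(0, 2, k=2)): [D, C, G, A, F, B, H, E]
After 6 (swap(6, 4)): [D, C, G, A, H, B, F, E]
After 7 (reverse(3, 5)): [D, C, G, B, H, A, F, E]
After 8 (rotate_left(4, 7, k=1)): [D, C, G, B, A, F, E, H]
After 9 (swap(1, 0)): [C, D, G, B, A, F, E, H]
After 10 (rotate_left(2, 4, k=1)): [C, D, B, A, G, F, E, H]
After 11 (reverse(2, 4)): [C, D, G, A, B, F, E, H]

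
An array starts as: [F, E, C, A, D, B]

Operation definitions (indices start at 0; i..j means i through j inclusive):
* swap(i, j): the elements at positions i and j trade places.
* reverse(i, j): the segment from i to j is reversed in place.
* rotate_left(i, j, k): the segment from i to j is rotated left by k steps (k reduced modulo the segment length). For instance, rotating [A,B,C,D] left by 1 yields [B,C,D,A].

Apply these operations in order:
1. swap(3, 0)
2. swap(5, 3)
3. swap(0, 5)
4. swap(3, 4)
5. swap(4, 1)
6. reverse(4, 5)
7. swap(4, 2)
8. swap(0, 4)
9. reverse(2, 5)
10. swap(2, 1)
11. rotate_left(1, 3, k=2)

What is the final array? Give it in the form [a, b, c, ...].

Answer: [C, F, E, B, D, A]

Derivation:
After 1 (swap(3, 0)): [A, E, C, F, D, B]
After 2 (swap(5, 3)): [A, E, C, B, D, F]
After 3 (swap(0, 5)): [F, E, C, B, D, A]
After 4 (swap(3, 4)): [F, E, C, D, B, A]
After 5 (swap(4, 1)): [F, B, C, D, E, A]
After 6 (reverse(4, 5)): [F, B, C, D, A, E]
After 7 (swap(4, 2)): [F, B, A, D, C, E]
After 8 (swap(0, 4)): [C, B, A, D, F, E]
After 9 (reverse(2, 5)): [C, B, E, F, D, A]
After 10 (swap(2, 1)): [C, E, B, F, D, A]
After 11 (rotate_left(1, 3, k=2)): [C, F, E, B, D, A]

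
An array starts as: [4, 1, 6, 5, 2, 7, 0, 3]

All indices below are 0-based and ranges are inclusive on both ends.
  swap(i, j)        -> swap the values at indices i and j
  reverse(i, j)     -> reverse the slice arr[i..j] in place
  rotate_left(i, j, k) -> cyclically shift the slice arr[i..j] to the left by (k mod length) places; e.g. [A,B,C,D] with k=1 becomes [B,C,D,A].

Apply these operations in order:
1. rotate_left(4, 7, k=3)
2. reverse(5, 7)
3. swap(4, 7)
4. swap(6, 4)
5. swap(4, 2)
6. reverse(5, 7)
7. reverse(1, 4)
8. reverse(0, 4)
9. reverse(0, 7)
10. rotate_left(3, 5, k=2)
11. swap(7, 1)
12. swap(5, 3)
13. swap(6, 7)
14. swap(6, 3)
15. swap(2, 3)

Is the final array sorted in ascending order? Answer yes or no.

Answer: yes

Derivation:
After 1 (rotate_left(4, 7, k=3)): [4, 1, 6, 5, 3, 2, 7, 0]
After 2 (reverse(5, 7)): [4, 1, 6, 5, 3, 0, 7, 2]
After 3 (swap(4, 7)): [4, 1, 6, 5, 2, 0, 7, 3]
After 4 (swap(6, 4)): [4, 1, 6, 5, 7, 0, 2, 3]
After 5 (swap(4, 2)): [4, 1, 7, 5, 6, 0, 2, 3]
After 6 (reverse(5, 7)): [4, 1, 7, 5, 6, 3, 2, 0]
After 7 (reverse(1, 4)): [4, 6, 5, 7, 1, 3, 2, 0]
After 8 (reverse(0, 4)): [1, 7, 5, 6, 4, 3, 2, 0]
After 9 (reverse(0, 7)): [0, 2, 3, 4, 6, 5, 7, 1]
After 10 (rotate_left(3, 5, k=2)): [0, 2, 3, 5, 4, 6, 7, 1]
After 11 (swap(7, 1)): [0, 1, 3, 5, 4, 6, 7, 2]
After 12 (swap(5, 3)): [0, 1, 3, 6, 4, 5, 7, 2]
After 13 (swap(6, 7)): [0, 1, 3, 6, 4, 5, 2, 7]
After 14 (swap(6, 3)): [0, 1, 3, 2, 4, 5, 6, 7]
After 15 (swap(2, 3)): [0, 1, 2, 3, 4, 5, 6, 7]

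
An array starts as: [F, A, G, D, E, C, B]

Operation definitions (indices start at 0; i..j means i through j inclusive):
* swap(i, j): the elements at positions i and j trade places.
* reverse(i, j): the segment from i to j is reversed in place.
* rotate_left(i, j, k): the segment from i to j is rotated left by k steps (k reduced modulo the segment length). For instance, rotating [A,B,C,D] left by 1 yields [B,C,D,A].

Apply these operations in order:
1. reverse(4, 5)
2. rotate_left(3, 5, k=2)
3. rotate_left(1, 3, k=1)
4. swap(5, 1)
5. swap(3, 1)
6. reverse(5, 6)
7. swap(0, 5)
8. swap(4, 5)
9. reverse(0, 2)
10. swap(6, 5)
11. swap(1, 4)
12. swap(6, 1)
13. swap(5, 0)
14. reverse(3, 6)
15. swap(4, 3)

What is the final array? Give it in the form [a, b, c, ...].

After 1 (reverse(4, 5)): [F, A, G, D, C, E, B]
After 2 (rotate_left(3, 5, k=2)): [F, A, G, E, D, C, B]
After 3 (rotate_left(1, 3, k=1)): [F, G, E, A, D, C, B]
After 4 (swap(5, 1)): [F, C, E, A, D, G, B]
After 5 (swap(3, 1)): [F, A, E, C, D, G, B]
After 6 (reverse(5, 6)): [F, A, E, C, D, B, G]
After 7 (swap(0, 5)): [B, A, E, C, D, F, G]
After 8 (swap(4, 5)): [B, A, E, C, F, D, G]
After 9 (reverse(0, 2)): [E, A, B, C, F, D, G]
After 10 (swap(6, 5)): [E, A, B, C, F, G, D]
After 11 (swap(1, 4)): [E, F, B, C, A, G, D]
After 12 (swap(6, 1)): [E, D, B, C, A, G, F]
After 13 (swap(5, 0)): [G, D, B, C, A, E, F]
After 14 (reverse(3, 6)): [G, D, B, F, E, A, C]
After 15 (swap(4, 3)): [G, D, B, E, F, A, C]

Answer: [G, D, B, E, F, A, C]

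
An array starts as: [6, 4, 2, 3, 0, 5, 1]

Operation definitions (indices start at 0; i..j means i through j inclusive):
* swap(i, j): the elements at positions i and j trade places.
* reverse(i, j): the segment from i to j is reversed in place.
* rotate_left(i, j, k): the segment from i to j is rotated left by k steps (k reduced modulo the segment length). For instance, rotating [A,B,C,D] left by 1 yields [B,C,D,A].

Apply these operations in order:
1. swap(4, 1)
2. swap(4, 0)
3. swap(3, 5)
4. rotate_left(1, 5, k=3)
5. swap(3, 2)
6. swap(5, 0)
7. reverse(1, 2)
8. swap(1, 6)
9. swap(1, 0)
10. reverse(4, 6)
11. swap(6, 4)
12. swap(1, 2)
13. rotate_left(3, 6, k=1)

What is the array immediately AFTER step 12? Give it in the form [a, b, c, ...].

Answer: [1, 6, 5, 3, 2, 4, 0]

Derivation:
After 1 (swap(4, 1)): [6, 0, 2, 3, 4, 5, 1]
After 2 (swap(4, 0)): [4, 0, 2, 3, 6, 5, 1]
After 3 (swap(3, 5)): [4, 0, 2, 5, 6, 3, 1]
After 4 (rotate_left(1, 5, k=3)): [4, 6, 3, 0, 2, 5, 1]
After 5 (swap(3, 2)): [4, 6, 0, 3, 2, 5, 1]
After 6 (swap(5, 0)): [5, 6, 0, 3, 2, 4, 1]
After 7 (reverse(1, 2)): [5, 0, 6, 3, 2, 4, 1]
After 8 (swap(1, 6)): [5, 1, 6, 3, 2, 4, 0]
After 9 (swap(1, 0)): [1, 5, 6, 3, 2, 4, 0]
After 10 (reverse(4, 6)): [1, 5, 6, 3, 0, 4, 2]
After 11 (swap(6, 4)): [1, 5, 6, 3, 2, 4, 0]
After 12 (swap(1, 2)): [1, 6, 5, 3, 2, 4, 0]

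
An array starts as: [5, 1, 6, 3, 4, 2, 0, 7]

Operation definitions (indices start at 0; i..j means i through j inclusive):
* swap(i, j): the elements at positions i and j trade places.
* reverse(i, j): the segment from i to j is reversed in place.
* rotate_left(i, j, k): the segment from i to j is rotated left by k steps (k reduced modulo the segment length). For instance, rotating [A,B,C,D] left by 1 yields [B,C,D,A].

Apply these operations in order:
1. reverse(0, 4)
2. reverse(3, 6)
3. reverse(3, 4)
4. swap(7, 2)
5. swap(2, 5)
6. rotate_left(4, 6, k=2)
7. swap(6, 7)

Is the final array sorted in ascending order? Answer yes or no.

Answer: no

Derivation:
After 1 (reverse(0, 4)): [4, 3, 6, 1, 5, 2, 0, 7]
After 2 (reverse(3, 6)): [4, 3, 6, 0, 2, 5, 1, 7]
After 3 (reverse(3, 4)): [4, 3, 6, 2, 0, 5, 1, 7]
After 4 (swap(7, 2)): [4, 3, 7, 2, 0, 5, 1, 6]
After 5 (swap(2, 5)): [4, 3, 5, 2, 0, 7, 1, 6]
After 6 (rotate_left(4, 6, k=2)): [4, 3, 5, 2, 1, 0, 7, 6]
After 7 (swap(6, 7)): [4, 3, 5, 2, 1, 0, 6, 7]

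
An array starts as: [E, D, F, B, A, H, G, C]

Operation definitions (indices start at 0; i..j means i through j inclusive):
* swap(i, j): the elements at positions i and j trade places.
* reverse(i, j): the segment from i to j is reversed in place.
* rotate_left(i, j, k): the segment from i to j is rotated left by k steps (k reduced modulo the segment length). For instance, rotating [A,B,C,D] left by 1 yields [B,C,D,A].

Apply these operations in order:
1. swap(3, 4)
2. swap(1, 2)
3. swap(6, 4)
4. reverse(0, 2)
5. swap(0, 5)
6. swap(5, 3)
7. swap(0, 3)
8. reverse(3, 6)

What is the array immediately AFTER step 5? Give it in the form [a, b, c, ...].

Answer: [H, F, E, A, G, D, B, C]

Derivation:
After 1 (swap(3, 4)): [E, D, F, A, B, H, G, C]
After 2 (swap(1, 2)): [E, F, D, A, B, H, G, C]
After 3 (swap(6, 4)): [E, F, D, A, G, H, B, C]
After 4 (reverse(0, 2)): [D, F, E, A, G, H, B, C]
After 5 (swap(0, 5)): [H, F, E, A, G, D, B, C]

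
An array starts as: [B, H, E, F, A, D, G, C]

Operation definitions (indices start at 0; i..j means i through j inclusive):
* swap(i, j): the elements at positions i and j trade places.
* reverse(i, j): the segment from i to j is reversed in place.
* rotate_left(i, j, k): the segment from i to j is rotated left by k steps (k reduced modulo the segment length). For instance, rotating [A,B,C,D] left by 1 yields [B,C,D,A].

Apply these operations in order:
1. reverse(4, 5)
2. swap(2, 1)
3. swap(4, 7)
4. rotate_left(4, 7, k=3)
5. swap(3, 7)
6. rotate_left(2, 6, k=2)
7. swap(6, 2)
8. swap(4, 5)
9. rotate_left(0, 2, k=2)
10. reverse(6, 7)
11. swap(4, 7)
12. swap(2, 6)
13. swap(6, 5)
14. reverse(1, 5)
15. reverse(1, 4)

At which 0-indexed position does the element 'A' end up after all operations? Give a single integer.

Answer: 6

Derivation:
After 1 (reverse(4, 5)): [B, H, E, F, D, A, G, C]
After 2 (swap(2, 1)): [B, E, H, F, D, A, G, C]
After 3 (swap(4, 7)): [B, E, H, F, C, A, G, D]
After 4 (rotate_left(4, 7, k=3)): [B, E, H, F, D, C, A, G]
After 5 (swap(3, 7)): [B, E, H, G, D, C, A, F]
After 6 (rotate_left(2, 6, k=2)): [B, E, D, C, A, H, G, F]
After 7 (swap(6, 2)): [B, E, G, C, A, H, D, F]
After 8 (swap(4, 5)): [B, E, G, C, H, A, D, F]
After 9 (rotate_left(0, 2, k=2)): [G, B, E, C, H, A, D, F]
After 10 (reverse(6, 7)): [G, B, E, C, H, A, F, D]
After 11 (swap(4, 7)): [G, B, E, C, D, A, F, H]
After 12 (swap(2, 6)): [G, B, F, C, D, A, E, H]
After 13 (swap(6, 5)): [G, B, F, C, D, E, A, H]
After 14 (reverse(1, 5)): [G, E, D, C, F, B, A, H]
After 15 (reverse(1, 4)): [G, F, C, D, E, B, A, H]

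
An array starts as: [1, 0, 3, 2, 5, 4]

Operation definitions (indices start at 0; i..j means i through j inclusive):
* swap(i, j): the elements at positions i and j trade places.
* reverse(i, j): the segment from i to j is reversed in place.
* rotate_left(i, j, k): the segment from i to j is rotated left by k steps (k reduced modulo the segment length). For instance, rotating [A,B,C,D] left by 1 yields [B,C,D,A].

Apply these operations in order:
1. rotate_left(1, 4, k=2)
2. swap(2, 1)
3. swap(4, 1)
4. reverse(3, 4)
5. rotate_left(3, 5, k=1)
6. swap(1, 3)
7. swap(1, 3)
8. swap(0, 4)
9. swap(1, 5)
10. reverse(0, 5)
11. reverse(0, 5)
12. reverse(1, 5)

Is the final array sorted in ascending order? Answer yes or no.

After 1 (rotate_left(1, 4, k=2)): [1, 2, 5, 0, 3, 4]
After 2 (swap(2, 1)): [1, 5, 2, 0, 3, 4]
After 3 (swap(4, 1)): [1, 3, 2, 0, 5, 4]
After 4 (reverse(3, 4)): [1, 3, 2, 5, 0, 4]
After 5 (rotate_left(3, 5, k=1)): [1, 3, 2, 0, 4, 5]
After 6 (swap(1, 3)): [1, 0, 2, 3, 4, 5]
After 7 (swap(1, 3)): [1, 3, 2, 0, 4, 5]
After 8 (swap(0, 4)): [4, 3, 2, 0, 1, 5]
After 9 (swap(1, 5)): [4, 5, 2, 0, 1, 3]
After 10 (reverse(0, 5)): [3, 1, 0, 2, 5, 4]
After 11 (reverse(0, 5)): [4, 5, 2, 0, 1, 3]
After 12 (reverse(1, 5)): [4, 3, 1, 0, 2, 5]

Answer: no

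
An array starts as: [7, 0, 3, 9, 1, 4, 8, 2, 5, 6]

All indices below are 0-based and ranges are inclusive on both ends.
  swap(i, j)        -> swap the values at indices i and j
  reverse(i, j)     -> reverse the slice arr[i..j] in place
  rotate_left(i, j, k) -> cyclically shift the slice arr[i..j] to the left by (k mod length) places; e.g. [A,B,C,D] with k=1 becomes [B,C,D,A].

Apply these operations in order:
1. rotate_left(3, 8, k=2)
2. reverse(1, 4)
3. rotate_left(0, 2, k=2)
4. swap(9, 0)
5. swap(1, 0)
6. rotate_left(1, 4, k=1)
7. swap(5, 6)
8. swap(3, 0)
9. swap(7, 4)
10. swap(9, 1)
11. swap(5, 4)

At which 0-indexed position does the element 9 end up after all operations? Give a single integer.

After 1 (rotate_left(3, 8, k=2)): [7, 0, 3, 4, 8, 2, 5, 9, 1, 6]
After 2 (reverse(1, 4)): [7, 8, 4, 3, 0, 2, 5, 9, 1, 6]
After 3 (rotate_left(0, 2, k=2)): [4, 7, 8, 3, 0, 2, 5, 9, 1, 6]
After 4 (swap(9, 0)): [6, 7, 8, 3, 0, 2, 5, 9, 1, 4]
After 5 (swap(1, 0)): [7, 6, 8, 3, 0, 2, 5, 9, 1, 4]
After 6 (rotate_left(1, 4, k=1)): [7, 8, 3, 0, 6, 2, 5, 9, 1, 4]
After 7 (swap(5, 6)): [7, 8, 3, 0, 6, 5, 2, 9, 1, 4]
After 8 (swap(3, 0)): [0, 8, 3, 7, 6, 5, 2, 9, 1, 4]
After 9 (swap(7, 4)): [0, 8, 3, 7, 9, 5, 2, 6, 1, 4]
After 10 (swap(9, 1)): [0, 4, 3, 7, 9, 5, 2, 6, 1, 8]
After 11 (swap(5, 4)): [0, 4, 3, 7, 5, 9, 2, 6, 1, 8]

Answer: 5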